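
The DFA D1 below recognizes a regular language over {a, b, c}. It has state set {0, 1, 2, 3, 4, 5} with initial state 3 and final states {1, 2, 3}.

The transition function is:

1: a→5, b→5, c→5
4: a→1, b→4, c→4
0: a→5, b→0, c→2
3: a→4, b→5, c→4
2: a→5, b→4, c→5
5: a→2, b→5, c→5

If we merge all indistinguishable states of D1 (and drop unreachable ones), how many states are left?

States {0} cannot be reached from the start state, so discard them.
Initial partition by acceptance: {1,2,3} | {4,5}.
No further refinement is possible. Final partition (2 blocks): {1,2,3} | {4,5}.

2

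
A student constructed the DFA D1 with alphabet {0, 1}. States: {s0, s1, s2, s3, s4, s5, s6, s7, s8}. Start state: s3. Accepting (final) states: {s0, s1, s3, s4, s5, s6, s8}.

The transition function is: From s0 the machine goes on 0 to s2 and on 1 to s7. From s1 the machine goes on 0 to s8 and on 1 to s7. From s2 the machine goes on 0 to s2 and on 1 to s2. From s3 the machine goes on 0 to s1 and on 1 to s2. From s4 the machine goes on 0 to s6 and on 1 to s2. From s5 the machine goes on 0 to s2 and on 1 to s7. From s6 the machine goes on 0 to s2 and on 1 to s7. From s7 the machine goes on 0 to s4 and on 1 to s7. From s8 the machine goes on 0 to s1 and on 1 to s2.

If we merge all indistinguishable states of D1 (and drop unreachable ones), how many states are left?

First remove the unreachable states {s0,s5}; 7 states remain.
P0 = {s1,s3,s4,s6,s8} | {s2,s7}.
On input 0, block {s1,s3,s4,s6,s8} splits into {s1,s3,s4,s8} and {s6}.
On input 0, block {s1,s3,s4,s8} splits into {s1,s3,s8} and {s4}.
On input 0, block {s2,s7} splits into {s2} and {s7}.
Split {s1,s3,s8} by δ(·,1) → {s3,s8} and {s1}.
The partition is now stable with 6 blocks: {s3,s8} | {s2} | {s6} | {s4} | {s7} | {s1}.

6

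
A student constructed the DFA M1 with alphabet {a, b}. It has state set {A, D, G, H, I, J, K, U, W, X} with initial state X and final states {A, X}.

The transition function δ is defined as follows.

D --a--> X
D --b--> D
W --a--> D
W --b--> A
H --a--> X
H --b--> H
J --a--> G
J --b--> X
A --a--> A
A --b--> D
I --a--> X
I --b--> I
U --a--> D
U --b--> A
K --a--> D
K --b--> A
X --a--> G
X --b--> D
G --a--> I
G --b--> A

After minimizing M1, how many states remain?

4

States {H,J,K,U,W} cannot be reached from the start state, so discard them.
Initial partition by acceptance: {A,X} | {D,G,I}.
On input a, block {A,X} splits into {X} and {A}.
Split {D,G,I} by δ(·,a) → {D,I} and {G}.
The partition is now stable with 4 blocks: {X} | {D,I} | {A} | {G}.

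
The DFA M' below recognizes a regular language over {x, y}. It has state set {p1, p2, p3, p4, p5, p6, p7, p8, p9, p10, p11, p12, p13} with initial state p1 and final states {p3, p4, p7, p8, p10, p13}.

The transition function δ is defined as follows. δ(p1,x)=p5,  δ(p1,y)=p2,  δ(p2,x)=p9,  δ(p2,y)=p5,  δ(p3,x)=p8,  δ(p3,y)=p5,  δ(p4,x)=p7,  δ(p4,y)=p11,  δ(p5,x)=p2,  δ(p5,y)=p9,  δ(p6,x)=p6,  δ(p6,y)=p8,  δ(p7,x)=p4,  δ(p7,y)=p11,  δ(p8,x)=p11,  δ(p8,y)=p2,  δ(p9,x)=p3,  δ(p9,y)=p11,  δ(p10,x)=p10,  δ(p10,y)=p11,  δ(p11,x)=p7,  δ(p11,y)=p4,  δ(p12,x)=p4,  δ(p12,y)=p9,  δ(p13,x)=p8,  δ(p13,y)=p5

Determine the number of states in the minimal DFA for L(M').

Reachable states from the start: {p1,p2,p3,p4,p5,p7,p8,p9,p11}. Unreachable: {p6,p10,p12,p13} — drop them.
P0 = {p3,p4,p7,p8} | {p1,p2,p5,p9,p11}.
Refine {p3,p4,p7,p8} on symbol x: members go to different blocks, giving {p3,p4,p7} and {p8}.
On input x, block {p3,p4,p7} splits into {p4,p7} and {p3}.
Split {p1,p2,p5,p9,p11} by δ(·,x) → {p1,p2,p5} and {p9} and {p11}.
Split {p1,p2,p5} by δ(·,x) → {p1,p5} and {p2}.
On input x, block {p1,p5} splits into {p1} and {p5}.
No further refinement is possible. Final partition (8 blocks): {p4,p7} | {p1} | {p8} | {p3} | {p9} | {p11} | {p2} | {p5}.

8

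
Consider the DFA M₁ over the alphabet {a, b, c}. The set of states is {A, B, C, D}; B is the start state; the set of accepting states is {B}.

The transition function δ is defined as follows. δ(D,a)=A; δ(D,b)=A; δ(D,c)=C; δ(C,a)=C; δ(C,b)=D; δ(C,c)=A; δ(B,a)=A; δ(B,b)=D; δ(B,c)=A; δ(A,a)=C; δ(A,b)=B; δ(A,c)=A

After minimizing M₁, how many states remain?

Start with accepting vs non-accepting: {B} | {A,C,D}.
Refine {A,C,D} on symbol b: members go to different blocks, giving {C,D} and {A}.
Refine {C,D} on symbol a: members go to different blocks, giving {C} and {D}.
Stable partition: {B} | {C} | {A} | {D} — 4 equivalence classes.

4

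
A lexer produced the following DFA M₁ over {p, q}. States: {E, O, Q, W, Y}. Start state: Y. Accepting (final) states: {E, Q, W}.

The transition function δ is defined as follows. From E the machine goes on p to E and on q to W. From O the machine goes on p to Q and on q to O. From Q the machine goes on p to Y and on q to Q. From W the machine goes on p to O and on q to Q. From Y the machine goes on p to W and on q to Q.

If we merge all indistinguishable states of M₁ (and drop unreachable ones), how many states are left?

States {E} cannot be reached from the start state, so discard them.
Start with accepting vs non-accepting: {Q,W} | {O,Y}.
Refine {O,Y} on symbol q: members go to different blocks, giving {O} and {Y}.
Refine {Q,W} on symbol p: members go to different blocks, giving {Q} and {W}.
The partition is now stable with 4 blocks: {Q} | {O} | {Y} | {W}.

4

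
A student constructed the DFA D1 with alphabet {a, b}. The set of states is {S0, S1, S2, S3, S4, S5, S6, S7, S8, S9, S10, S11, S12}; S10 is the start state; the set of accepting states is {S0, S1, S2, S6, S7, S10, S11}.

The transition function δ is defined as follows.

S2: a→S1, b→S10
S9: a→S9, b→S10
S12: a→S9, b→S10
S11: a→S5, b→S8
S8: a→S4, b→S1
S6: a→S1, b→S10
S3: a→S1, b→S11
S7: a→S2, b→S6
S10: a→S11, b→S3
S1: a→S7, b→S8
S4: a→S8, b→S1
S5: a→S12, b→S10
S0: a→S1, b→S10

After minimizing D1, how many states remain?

8

First remove the unreachable states {S0}; 12 states remain.
Start with accepting vs non-accepting: {S1,S2,S6,S7,S10,S11} | {S3,S4,S5,S8,S9,S12}.
On input a, block {S1,S2,S6,S7,S10,S11} splits into {S1,S2,S6,S7,S10} and {S11}.
Refine {S1,S2,S6,S7,S10} on symbol a: members go to different blocks, giving {S1,S2,S6,S7} and {S10}.
On input b, block {S1,S2,S6,S7} splits into {S2,S6} and {S1} and {S7}.
On input a, block {S3,S4,S5,S8,S9,S12} splits into {S4,S5,S8,S9,S12} and {S3}.
On input b, block {S4,S5,S8,S9,S12} splits into {S5,S9,S12} and {S4,S8}.
The partition is now stable with 8 blocks: {S2,S6} | {S5,S9,S12} | {S11} | {S10} | {S1} | {S7} | {S3} | {S4,S8}.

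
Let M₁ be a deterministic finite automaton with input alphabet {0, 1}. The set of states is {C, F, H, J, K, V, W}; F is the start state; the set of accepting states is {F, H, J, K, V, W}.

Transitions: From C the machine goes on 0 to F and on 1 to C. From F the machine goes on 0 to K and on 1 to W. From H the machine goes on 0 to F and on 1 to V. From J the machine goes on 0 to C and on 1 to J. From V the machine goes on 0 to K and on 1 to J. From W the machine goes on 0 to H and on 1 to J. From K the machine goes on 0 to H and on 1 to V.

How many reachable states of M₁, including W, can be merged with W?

Start with accepting vs non-accepting: {F,H,J,K,V,W} | {C}.
Refine {F,H,J,K,V,W} on symbol 0: members go to different blocks, giving {F,H,K,V,W} and {J}.
Refine {F,H,K,V,W} on symbol 1: members go to different blocks, giving {F,H,K} and {V,W}.
No further refinement is possible. Final partition (4 blocks): {F,H,K} | {C} | {J} | {V,W}.
State W belongs to the block {V,W}, which has 2 states.

2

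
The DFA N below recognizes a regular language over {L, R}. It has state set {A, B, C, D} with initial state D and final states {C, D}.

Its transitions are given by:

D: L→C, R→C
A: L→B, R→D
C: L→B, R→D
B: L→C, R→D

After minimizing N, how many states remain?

States {A} cannot be reached from the start state, so discard them.
Initial partition by acceptance: {C,D} | {B}.
Split {C,D} by δ(·,L) → {C} and {D}.
The partition is now stable with 3 blocks: {C} | {B} | {D}.

3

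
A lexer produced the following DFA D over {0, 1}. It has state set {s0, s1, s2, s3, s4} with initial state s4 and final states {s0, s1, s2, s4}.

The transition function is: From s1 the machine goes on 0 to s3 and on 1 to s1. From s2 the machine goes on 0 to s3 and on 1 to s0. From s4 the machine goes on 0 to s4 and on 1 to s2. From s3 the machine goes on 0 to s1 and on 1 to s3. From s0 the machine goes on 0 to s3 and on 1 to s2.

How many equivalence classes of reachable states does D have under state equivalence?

Initial partition by acceptance: {s0,s1,s2,s4} | {s3}.
Refine {s0,s1,s2,s4} on symbol 0: members go to different blocks, giving {s0,s1,s2} and {s4}.
No further refinement is possible. Final partition (3 blocks): {s0,s1,s2} | {s3} | {s4}.

3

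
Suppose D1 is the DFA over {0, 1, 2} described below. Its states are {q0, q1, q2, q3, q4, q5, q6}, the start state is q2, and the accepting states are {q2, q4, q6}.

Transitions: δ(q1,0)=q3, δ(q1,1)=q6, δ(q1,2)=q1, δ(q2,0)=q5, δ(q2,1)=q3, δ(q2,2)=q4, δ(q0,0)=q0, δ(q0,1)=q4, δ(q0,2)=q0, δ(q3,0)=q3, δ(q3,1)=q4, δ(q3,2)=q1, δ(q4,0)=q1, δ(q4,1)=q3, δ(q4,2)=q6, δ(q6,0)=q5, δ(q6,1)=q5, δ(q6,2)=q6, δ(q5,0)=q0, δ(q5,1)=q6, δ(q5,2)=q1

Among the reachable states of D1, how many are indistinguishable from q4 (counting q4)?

3

Start with accepting vs non-accepting: {q2,q4,q6} | {q0,q1,q3,q5}.
Stable partition: {q2,q4,q6} | {q0,q1,q3,q5} — 2 equivalence classes.
State q4 belongs to the block {q2,q4,q6}, which has 3 states.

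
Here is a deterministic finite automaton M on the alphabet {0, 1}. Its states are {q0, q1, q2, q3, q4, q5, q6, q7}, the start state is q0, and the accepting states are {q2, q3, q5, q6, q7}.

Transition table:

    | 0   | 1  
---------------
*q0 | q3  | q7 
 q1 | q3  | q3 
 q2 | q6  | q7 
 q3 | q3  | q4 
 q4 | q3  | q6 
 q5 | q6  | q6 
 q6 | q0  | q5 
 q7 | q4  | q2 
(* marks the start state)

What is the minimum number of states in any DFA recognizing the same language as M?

4

Reachable states from the start: {q0,q2,q3,q4,q5,q6,q7}. Unreachable: {q1} — drop them.
Start with accepting vs non-accepting: {q2,q3,q5,q6,q7} | {q0,q4}.
Refine {q2,q3,q5,q6,q7} on symbol 0: members go to different blocks, giving {q2,q3,q5} and {q6,q7}.
Split {q2,q3,q5} by δ(·,0) → {q2,q5} and {q3}.
Stable partition: {q2,q5} | {q0,q4} | {q6,q7} | {q3} — 4 equivalence classes.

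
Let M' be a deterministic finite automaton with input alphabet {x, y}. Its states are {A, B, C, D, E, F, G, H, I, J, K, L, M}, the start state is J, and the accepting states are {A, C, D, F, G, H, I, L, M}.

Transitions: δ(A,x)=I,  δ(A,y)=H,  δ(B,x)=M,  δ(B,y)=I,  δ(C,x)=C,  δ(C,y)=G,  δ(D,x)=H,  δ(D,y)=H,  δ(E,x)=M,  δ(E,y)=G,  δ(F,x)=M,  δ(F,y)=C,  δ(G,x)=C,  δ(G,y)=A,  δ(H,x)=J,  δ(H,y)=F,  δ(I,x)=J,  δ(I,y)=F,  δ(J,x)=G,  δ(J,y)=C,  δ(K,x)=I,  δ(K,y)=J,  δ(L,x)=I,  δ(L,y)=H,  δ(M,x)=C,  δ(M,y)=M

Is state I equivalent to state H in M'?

States {B,D,E,K,L} cannot be reached from the start state, so discard them.
Initial partition by acceptance: {A,C,F,G,H,I,M} | {J}.
Split {A,C,F,G,H,I,M} by δ(·,x) → {A,C,F,G,M} and {H,I}.
Refine {A,C,F,G,M} on symbol x: members go to different blocks, giving {C,F,G,M} and {A}.
Split {C,F,G,M} by δ(·,y) → {C,F,M} and {G}.
On input y, block {C,F,M} splits into {F,M} and {C}.
Refine {F,M} on symbol x: members go to different blocks, giving {F} and {M}.
The partition is now stable with 7 blocks: {F} | {J} | {H,I} | {A} | {G} | {C} | {M}.
I and H lie in the same block of the stable partition, so they are equivalent — no string distinguishes them.

Yes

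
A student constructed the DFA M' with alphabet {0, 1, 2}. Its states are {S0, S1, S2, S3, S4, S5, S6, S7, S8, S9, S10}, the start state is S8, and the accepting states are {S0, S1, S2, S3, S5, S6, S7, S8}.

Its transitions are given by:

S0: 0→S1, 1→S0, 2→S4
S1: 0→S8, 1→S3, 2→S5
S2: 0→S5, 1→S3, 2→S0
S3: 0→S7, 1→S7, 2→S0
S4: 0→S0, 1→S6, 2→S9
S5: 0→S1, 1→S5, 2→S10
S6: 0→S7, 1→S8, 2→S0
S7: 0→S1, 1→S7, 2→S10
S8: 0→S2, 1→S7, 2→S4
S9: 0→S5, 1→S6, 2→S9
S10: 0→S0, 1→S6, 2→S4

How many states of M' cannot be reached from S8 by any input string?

Every one of the 11 states is reachable from S8.

0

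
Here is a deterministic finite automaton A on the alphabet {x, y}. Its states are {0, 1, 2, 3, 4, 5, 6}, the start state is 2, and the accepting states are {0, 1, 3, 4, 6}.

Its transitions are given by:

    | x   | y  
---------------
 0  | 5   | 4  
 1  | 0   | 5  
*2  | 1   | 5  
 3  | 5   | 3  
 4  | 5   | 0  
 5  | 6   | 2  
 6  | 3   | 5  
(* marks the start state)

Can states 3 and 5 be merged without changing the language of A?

Start with accepting vs non-accepting: {0,1,3,4,6} | {2,5}.
Refine {0,1,3,4,6} on symbol x: members go to different blocks, giving {0,3,4} and {1,6}.
The partition is now stable with 3 blocks: {0,3,4} | {2,5} | {1,6}.
3 and 5 end up in different blocks, so they are distinguishable. For instance, the string 'ε' is accepted from only 3.

No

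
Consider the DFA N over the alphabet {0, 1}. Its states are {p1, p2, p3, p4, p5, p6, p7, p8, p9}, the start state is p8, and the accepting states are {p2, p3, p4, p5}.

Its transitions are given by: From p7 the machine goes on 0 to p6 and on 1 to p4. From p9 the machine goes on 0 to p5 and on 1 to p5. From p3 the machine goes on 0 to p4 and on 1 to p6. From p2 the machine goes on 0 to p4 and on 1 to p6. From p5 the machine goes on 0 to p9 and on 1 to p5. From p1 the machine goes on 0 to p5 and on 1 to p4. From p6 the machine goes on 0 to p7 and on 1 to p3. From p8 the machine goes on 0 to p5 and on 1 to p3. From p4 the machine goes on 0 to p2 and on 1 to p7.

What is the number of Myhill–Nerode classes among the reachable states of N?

5

First remove the unreachable states {p1}; 8 states remain.
Start with accepting vs non-accepting: {p2,p3,p4,p5} | {p6,p7,p8,p9}.
Refine {p2,p3,p4,p5} on symbol 0: members go to different blocks, giving {p2,p3,p4} and {p5}.
Split {p6,p7,p8,p9} by δ(·,0) → {p6,p7} and {p8,p9}.
Refine {p8,p9} on symbol 1: members go to different blocks, giving {p8} and {p9}.
Stable partition: {p2,p3,p4} | {p6,p7} | {p5} | {p8} | {p9} — 5 equivalence classes.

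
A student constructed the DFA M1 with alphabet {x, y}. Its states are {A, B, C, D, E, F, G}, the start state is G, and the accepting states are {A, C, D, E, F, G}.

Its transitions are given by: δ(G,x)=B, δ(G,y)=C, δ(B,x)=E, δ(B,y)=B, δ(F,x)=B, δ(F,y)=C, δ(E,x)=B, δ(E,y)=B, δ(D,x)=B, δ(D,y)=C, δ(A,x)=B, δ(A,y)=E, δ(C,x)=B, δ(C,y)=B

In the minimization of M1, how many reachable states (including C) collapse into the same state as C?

2

Reachable states from the start: {B,C,E,G}. Unreachable: {A,D,F} — drop them.
Start with accepting vs non-accepting: {C,E,G} | {B}.
Split {C,E,G} by δ(·,y) → {C,E} and {G}.
The partition is now stable with 3 blocks: {C,E} | {B} | {G}.
The equivalence class containing C is {C,E}, of size 2.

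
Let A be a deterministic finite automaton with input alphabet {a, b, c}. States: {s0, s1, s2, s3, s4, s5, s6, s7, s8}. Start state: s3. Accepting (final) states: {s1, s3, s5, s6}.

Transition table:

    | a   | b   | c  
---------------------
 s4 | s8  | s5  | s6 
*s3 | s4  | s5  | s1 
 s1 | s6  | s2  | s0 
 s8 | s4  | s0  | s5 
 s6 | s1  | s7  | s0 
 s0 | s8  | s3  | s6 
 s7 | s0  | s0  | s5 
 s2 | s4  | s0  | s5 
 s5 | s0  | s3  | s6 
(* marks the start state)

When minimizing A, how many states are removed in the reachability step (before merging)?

Every one of the 9 states is reachable from s3.

0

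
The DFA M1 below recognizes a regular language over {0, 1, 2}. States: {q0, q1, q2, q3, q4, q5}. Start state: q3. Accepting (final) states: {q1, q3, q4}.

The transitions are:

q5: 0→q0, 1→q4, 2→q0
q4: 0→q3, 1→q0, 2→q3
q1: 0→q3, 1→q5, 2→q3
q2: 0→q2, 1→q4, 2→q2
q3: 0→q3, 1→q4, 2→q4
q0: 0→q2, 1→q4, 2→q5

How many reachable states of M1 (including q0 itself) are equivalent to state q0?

3

States {q1} cannot be reached from the start state, so discard them.
Initial partition by acceptance: {q3,q4} | {q0,q2,q5}.
Split {q3,q4} by δ(·,1) → {q3} and {q4}.
Stable partition: {q3} | {q0,q2,q5} | {q4} — 3 equivalence classes.
The equivalence class containing q0 is {q0,q2,q5}, of size 3.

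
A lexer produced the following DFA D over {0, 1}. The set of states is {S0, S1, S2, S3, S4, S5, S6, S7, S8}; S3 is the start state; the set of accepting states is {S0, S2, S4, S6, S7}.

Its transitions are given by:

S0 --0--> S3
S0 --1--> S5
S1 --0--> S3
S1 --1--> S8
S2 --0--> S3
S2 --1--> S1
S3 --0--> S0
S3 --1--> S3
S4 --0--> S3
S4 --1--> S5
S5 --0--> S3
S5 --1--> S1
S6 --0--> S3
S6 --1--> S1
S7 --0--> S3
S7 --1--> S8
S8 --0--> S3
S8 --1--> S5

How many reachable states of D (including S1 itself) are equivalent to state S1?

3

States {S2,S4,S6,S7} cannot be reached from the start state, so discard them.
Initial partition by acceptance: {S0} | {S1,S3,S5,S8}.
Refine {S1,S3,S5,S8} on symbol 0: members go to different blocks, giving {S1,S5,S8} and {S3}.
No further refinement is possible. Final partition (3 blocks): {S0} | {S1,S5,S8} | {S3}.
The equivalence class containing S1 is {S1,S5,S8}, of size 3.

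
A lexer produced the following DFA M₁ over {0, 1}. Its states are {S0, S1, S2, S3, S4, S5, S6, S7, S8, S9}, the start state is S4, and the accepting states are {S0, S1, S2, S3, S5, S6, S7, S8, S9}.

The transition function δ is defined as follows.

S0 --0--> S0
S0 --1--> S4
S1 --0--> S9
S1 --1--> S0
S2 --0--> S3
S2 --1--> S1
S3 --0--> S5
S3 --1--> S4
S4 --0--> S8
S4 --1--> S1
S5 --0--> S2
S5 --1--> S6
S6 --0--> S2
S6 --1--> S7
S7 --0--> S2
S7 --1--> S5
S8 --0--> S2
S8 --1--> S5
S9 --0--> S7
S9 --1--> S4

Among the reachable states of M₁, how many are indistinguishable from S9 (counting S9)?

2

All states are reachable from the start state.
P0 = {S0,S1,S2,S3,S5,S6,S7,S8,S9} | {S4}.
On input 1, block {S0,S1,S2,S3,S5,S6,S7,S8,S9} splits into {S1,S2,S5,S6,S7,S8} and {S0,S3,S9}.
Split {S1,S2,S5,S6,S7,S8} by δ(·,0) → {S5,S6,S7,S8} and {S1,S2}.
Refine {S0,S3,S9} on symbol 0: members go to different blocks, giving {S3,S9} and {S0}.
On input 1, block {S1,S2} splits into {S1} and {S2}.
Stable partition: {S5,S6,S7,S8} | {S4} | {S3,S9} | {S1} | {S0} | {S2} — 6 equivalence classes.
The equivalence class containing S9 is {S3,S9}, of size 2.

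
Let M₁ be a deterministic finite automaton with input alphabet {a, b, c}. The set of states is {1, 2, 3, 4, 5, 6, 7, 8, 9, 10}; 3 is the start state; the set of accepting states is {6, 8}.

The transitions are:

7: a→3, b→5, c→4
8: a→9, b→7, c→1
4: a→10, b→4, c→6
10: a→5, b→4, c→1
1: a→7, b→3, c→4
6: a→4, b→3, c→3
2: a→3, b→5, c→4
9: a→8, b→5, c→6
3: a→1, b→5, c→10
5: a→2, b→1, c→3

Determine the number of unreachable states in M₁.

Starting at 3 and following transitions, the reachable set is {1, 2, 3, 4, 5, 6, 7, 10}. That leaves 8, 9 unreachable — 2 in total.

2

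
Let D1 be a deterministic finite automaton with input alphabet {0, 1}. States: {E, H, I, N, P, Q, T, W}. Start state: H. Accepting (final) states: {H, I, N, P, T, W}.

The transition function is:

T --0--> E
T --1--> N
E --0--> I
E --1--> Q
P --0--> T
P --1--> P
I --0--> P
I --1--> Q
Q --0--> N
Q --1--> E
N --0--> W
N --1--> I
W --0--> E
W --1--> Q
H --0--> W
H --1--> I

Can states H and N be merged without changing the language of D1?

Yes

Every state is reachable, so we keep all 8.
P0 = {H,I,N,P,T,W} | {E,Q}.
Refine {H,I,N,P,T,W} on symbol 0: members go to different blocks, giving {H,I,N,P} and {T,W}.
Refine {H,I,N,P} on symbol 0: members go to different blocks, giving {H,N,P} and {I}.
Refine {H,N,P} on symbol 1: members go to different blocks, giving {H,N} and {P}.
On input 0, block {E,Q} splits into {E} and {Q}.
Split {T,W} by δ(·,1) → {W} and {T}.
Stable partition: {H,N} | {E} | {W} | {I} | {P} | {Q} | {T} — 7 equivalence classes.
H and N lie in the same block of the stable partition, so they are equivalent — no string distinguishes them.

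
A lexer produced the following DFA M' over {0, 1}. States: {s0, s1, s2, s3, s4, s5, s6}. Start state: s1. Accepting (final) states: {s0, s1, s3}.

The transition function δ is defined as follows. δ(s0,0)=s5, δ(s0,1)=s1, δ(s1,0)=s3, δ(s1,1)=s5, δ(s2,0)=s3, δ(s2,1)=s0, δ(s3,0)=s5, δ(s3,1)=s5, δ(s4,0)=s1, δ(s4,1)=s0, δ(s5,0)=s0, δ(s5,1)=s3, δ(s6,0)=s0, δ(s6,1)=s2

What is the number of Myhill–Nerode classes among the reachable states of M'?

Reachable states from the start: {s0,s1,s3,s5}. Unreachable: {s2,s4,s6} — drop them.
Start with accepting vs non-accepting: {s0,s1,s3} | {s5}.
On input 0, block {s0,s1,s3} splits into {s0,s3} and {s1}.
Split {s0,s3} by δ(·,1) → {s0} and {s3}.
The partition is now stable with 4 blocks: {s0} | {s5} | {s1} | {s3}.

4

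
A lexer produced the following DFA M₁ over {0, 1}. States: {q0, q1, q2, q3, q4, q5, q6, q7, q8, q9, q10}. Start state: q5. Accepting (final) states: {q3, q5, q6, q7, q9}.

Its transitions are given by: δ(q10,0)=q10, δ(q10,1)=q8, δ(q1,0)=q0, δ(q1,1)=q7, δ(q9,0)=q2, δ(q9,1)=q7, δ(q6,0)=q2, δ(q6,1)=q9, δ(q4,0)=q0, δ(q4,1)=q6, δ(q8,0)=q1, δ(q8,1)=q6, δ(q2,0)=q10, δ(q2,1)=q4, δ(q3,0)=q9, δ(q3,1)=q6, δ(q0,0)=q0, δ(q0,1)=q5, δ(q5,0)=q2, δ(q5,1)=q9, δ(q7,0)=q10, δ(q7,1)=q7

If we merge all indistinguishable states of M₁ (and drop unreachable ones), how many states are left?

3

First remove the unreachable states {q3}; 10 states remain.
Initial partition by acceptance: {q5,q6,q7,q9} | {q0,q1,q2,q4,q8,q10}.
Refine {q0,q1,q2,q4,q8,q10} on symbol 1: members go to different blocks, giving {q0,q1,q4,q8} and {q2,q10}.
Stable partition: {q5,q6,q7,q9} | {q0,q1,q4,q8} | {q2,q10} — 3 equivalence classes.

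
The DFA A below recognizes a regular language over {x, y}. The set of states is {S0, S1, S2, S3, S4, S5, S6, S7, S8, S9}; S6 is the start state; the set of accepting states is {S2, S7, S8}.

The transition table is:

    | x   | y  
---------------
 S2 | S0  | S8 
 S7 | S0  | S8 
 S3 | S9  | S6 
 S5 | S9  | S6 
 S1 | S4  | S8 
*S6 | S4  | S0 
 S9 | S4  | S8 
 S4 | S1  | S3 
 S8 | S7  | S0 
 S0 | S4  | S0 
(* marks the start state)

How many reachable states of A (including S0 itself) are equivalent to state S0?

Reachable states from the start: {S0,S1,S3,S4,S6,S7,S8,S9}. Unreachable: {S2,S5} — drop them.
P0 = {S7,S8} | {S0,S1,S3,S4,S6,S9}.
Split {S7,S8} by δ(·,x) → {S7} and {S8}.
Refine {S0,S1,S3,S4,S6,S9} on symbol y: members go to different blocks, giving {S0,S3,S4,S6} and {S1,S9}.
Refine {S0,S3,S4,S6} on symbol x: members go to different blocks, giving {S0,S6} and {S3,S4}.
On input y, block {S3,S4} splits into {S3} and {S4}.
Stable partition: {S7} | {S0,S6} | {S8} | {S1,S9} | {S3} | {S4} — 6 equivalence classes.
State S0 belongs to the block {S0,S6}, which has 2 states.

2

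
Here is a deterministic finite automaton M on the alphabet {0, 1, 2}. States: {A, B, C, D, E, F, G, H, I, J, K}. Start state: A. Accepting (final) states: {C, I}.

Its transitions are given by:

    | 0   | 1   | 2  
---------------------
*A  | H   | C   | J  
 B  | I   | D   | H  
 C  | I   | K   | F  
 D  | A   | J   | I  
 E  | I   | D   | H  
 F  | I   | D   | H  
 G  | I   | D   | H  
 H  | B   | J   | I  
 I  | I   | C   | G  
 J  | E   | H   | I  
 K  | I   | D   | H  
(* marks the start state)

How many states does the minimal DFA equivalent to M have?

6

Every state is reachable, so we keep all 11.
Initial partition by acceptance: {C,I} | {A,B,D,E,F,G,H,J,K}.
On input 1, block {C,I} splits into {C} and {I}.
Split {A,B,D,E,F,G,H,J,K} by δ(·,0) → {B,E,F,G,K} and {A,D,H,J}.
Refine {A,D,H,J} on symbol 0: members go to different blocks, giving {A,D} and {H,J}.
On input 0, block {A,D} splits into {A} and {D}.
The partition is now stable with 6 blocks: {C} | {B,E,F,G,K} | {I} | {A} | {H,J} | {D}.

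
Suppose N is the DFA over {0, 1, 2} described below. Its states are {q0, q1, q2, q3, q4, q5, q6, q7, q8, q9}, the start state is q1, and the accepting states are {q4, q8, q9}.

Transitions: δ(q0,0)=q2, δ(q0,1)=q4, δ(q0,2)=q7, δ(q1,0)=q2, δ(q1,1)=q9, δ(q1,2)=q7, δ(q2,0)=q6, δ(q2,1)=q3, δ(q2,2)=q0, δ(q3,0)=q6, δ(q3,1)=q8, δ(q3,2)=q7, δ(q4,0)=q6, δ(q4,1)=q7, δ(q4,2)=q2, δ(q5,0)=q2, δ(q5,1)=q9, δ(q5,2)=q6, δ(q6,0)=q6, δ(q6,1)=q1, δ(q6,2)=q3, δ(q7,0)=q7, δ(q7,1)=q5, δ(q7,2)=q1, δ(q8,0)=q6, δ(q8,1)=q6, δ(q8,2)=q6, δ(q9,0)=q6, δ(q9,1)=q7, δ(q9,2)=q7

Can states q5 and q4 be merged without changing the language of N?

All states are reachable from the start state.
Initial partition by acceptance: {q4,q8,q9} | {q0,q1,q2,q3,q5,q6,q7}.
Refine {q0,q1,q2,q3,q5,q6,q7} on symbol 1: members go to different blocks, giving {q0,q1,q3,q5} and {q2,q6,q7}.
The partition is now stable with 3 blocks: {q4,q8,q9} | {q0,q1,q3,q5} | {q2,q6,q7}.
q5 and q4 end up in different blocks, so they are distinguishable. For instance, the string 'ε' is accepted from only q4.

No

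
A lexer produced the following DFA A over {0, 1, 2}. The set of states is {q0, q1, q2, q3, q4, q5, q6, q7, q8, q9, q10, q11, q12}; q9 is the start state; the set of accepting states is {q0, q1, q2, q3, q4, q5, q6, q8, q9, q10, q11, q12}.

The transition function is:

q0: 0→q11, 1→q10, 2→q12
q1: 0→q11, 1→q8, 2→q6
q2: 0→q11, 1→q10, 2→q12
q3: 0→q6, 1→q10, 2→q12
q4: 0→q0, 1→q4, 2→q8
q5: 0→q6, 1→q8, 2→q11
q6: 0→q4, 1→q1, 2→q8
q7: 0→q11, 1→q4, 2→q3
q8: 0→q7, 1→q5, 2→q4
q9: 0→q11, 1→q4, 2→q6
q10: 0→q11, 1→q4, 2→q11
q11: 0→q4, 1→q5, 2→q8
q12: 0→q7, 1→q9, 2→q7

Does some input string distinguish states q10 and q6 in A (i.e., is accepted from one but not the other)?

Reachable states from the start: {q0,q1,q3,q4,q5,q6,q7,q8,q9,q10,q11,q12}. Unreachable: {q2} — drop them.
Initial partition by acceptance: {q0,q1,q3,q4,q5,q6,q8,q9,q10,q11,q12} | {q7}.
Split {q0,q1,q3,q4,q5,q6,q8,q9,q10,q11,q12} by δ(·,0) → {q0,q1,q3,q4,q5,q6,q9,q10,q11} and {q8,q12}.
Refine {q0,q1,q3,q4,q5,q6,q9,q10,q11} on symbol 1: members go to different blocks, giving {q0,q3,q4,q6,q9,q10,q11} and {q1,q5}.
On input 1, block {q0,q3,q4,q6,q9,q10,q11} splits into {q0,q3,q4,q9,q10} and {q6,q11}.
On input 0, block {q0,q3,q4,q9,q10} splits into {q0,q3,q9,q10} and {q4}.
On input 1, block {q0,q3,q9,q10} splits into {q0,q3} and {q9,q10}.
Split {q8,q12} by δ(·,1) → {q8} and {q12}.
The partition is now stable with 8 blocks: {q0,q3} | {q7} | {q8} | {q1,q5} | {q6,q11} | {q4} | {q9,q10} | {q12}.
q10 and q6 end up in different blocks, so they are distinguishable. For instance, the string '20' is accepted from only q10.

Yes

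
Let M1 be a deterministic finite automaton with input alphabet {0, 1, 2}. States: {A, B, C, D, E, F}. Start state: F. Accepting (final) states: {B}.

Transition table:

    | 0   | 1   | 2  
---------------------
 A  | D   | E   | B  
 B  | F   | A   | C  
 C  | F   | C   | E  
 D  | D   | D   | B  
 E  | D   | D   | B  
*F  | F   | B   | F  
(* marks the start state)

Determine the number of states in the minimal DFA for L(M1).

4

Initial partition by acceptance: {B} | {A,C,D,E,F}.
On input 1, block {A,C,D,E,F} splits into {A,C,D,E} and {F}.
Split {A,C,D,E} by δ(·,0) → {A,D,E} and {C}.
No further refinement is possible. Final partition (4 blocks): {B} | {A,D,E} | {F} | {C}.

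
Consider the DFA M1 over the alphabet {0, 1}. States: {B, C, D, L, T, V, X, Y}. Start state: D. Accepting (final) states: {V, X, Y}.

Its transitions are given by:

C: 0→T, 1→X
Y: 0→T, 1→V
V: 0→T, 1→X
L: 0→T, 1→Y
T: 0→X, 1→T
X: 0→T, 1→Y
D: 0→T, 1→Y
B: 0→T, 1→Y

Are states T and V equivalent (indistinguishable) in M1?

First remove the unreachable states {B,C,L}; 5 states remain.
Initial partition by acceptance: {V,X,Y} | {D,T}.
Refine {D,T} on symbol 0: members go to different blocks, giving {D} and {T}.
No further refinement is possible. Final partition (3 blocks): {V,X,Y} | {D} | {T}.
T and V end up in different blocks, so they are distinguishable. For instance, the string 'ε' is accepted from only V.

No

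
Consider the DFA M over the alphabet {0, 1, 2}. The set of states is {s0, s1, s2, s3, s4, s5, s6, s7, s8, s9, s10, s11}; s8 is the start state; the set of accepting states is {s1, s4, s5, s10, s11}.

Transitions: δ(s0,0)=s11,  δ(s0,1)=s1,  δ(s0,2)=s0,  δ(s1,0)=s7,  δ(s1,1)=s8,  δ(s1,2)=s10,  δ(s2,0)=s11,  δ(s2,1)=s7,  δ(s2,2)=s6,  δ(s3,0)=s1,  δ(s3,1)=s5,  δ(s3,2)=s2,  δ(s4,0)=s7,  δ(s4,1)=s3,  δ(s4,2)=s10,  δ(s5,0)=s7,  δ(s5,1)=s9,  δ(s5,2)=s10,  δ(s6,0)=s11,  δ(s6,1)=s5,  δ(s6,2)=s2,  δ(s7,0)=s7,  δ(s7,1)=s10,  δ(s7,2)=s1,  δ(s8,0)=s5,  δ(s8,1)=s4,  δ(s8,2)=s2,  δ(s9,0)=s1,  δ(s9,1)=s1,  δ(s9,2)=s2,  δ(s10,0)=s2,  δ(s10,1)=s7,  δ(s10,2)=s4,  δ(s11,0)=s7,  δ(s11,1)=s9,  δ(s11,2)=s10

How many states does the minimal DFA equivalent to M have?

5

Reachable states from the start: {s1,s2,s3,s4,s5,s6,s7,s8,s9,s10,s11}. Unreachable: {s0} — drop them.
Start with accepting vs non-accepting: {s1,s4,s5,s10,s11} | {s2,s3,s6,s7,s8,s9}.
On input 0, block {s2,s3,s6,s7,s8,s9} splits into {s2,s3,s6,s8,s9} and {s7}.
Split {s1,s4,s5,s10,s11} by δ(·,0) → {s1,s4,s5,s11} and {s10}.
Refine {s2,s3,s6,s8,s9} on symbol 1: members go to different blocks, giving {s3,s6,s8,s9} and {s2}.
Stable partition: {s1,s4,s5,s11} | {s3,s6,s8,s9} | {s7} | {s10} | {s2} — 5 equivalence classes.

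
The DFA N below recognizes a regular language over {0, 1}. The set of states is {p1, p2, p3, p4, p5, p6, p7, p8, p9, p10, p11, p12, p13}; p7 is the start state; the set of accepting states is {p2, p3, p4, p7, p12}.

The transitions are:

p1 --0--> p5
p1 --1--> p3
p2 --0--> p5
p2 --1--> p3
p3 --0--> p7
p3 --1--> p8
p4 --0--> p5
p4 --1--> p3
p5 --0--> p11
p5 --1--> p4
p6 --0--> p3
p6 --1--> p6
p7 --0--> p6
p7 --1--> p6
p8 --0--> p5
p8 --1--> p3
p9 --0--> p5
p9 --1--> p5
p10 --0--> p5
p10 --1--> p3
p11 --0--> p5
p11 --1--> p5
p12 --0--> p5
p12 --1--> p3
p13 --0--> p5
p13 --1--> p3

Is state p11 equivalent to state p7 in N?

No

States {p1,p2,p9,p10,p12,p13} cannot be reached from the start state, so discard them.
Initial partition by acceptance: {p3,p4,p7} | {p5,p6,p8,p11}.
On input 0, block {p3,p4,p7} splits into {p4,p7} and {p3}.
On input 1, block {p4,p7} splits into {p4} and {p7}.
On input 0, block {p5,p6,p8,p11} splits into {p5,p8,p11} and {p6}.
On input 1, block {p5,p8,p11} splits into {p5} and {p8} and {p11}.
No further refinement is possible. Final partition (7 blocks): {p4} | {p5} | {p3} | {p7} | {p6} | {p8} | {p11}.
p11 and p7 end up in different blocks, so they are distinguishable. For instance, the string 'ε' is accepted from only p7.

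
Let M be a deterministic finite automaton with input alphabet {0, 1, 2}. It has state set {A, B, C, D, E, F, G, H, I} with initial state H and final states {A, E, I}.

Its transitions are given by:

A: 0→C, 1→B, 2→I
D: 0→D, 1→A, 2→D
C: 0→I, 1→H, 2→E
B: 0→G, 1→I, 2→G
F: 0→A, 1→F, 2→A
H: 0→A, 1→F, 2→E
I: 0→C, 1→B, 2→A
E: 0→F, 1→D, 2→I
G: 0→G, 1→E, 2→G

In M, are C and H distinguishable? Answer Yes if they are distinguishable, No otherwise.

Every state is reachable, so we keep all 9.
P0 = {A,E,I} | {B,C,D,F,G,H}.
Refine {B,C,D,F,G,H} on symbol 0: members go to different blocks, giving {B,D,G} and {C,F,H}.
The partition is now stable with 3 blocks: {A,E,I} | {B,D,G} | {C,F,H}.
C and H lie in the same block of the stable partition, so they are equivalent — no string distinguishes them.

No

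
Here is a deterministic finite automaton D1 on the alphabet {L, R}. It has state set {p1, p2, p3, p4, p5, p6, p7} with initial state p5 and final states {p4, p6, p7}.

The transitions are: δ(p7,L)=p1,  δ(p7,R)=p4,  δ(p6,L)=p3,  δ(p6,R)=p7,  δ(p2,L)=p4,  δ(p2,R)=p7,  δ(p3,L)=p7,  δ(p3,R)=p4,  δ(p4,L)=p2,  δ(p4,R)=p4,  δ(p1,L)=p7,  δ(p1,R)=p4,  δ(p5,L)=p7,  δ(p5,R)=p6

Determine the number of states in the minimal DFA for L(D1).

All states are reachable from the start state.
Initial partition by acceptance: {p4,p6,p7} | {p1,p2,p3,p5}.
Stable partition: {p4,p6,p7} | {p1,p2,p3,p5} — 2 equivalence classes.

2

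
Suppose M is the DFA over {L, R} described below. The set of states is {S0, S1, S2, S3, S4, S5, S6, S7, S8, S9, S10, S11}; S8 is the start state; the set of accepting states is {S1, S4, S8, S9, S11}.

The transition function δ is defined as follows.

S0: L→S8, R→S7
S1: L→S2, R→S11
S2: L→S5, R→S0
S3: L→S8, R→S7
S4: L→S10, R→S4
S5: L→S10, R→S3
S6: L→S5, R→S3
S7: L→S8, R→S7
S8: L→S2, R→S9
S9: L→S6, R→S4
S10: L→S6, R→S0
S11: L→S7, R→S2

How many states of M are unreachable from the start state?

Starting at S8 and following transitions, the reachable set is {S0, S2, S3, S4, S5, S6, S7, S8, S9, S10}. That leaves S1, S11 unreachable — 2 in total.

2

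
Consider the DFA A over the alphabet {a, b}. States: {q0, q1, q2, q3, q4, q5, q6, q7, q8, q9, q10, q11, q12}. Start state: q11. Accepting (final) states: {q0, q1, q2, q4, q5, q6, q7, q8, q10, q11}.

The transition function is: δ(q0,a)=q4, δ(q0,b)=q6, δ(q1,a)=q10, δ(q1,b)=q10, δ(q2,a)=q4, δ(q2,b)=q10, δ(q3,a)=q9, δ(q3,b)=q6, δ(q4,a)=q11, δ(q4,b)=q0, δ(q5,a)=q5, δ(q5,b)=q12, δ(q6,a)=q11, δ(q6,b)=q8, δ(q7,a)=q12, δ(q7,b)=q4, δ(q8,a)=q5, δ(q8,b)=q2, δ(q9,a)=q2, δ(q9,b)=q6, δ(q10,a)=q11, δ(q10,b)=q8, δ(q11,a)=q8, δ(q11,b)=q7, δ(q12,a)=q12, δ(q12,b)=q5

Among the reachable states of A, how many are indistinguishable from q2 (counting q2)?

First remove the unreachable states {q1,q3,q9}; 10 states remain.
P0 = {q0,q2,q4,q5,q6,q7,q8,q10,q11} | {q12}.
Split {q0,q2,q4,q5,q6,q7,q8,q10,q11} by δ(·,a) → {q0,q2,q4,q5,q6,q8,q10,q11} and {q7}.
Refine {q0,q2,q4,q5,q6,q8,q10,q11} on symbol b: members go to different blocks, giving {q0,q2,q4,q6,q8,q10} and {q5} and {q11}.
Split {q0,q2,q4,q6,q8,q10} by δ(·,a) → {q4,q6,q10} and {q0,q2} and {q8}.
Split {q4,q6,q10} by δ(·,b) → {q6,q10} and {q4}.
No further refinement is possible. Final partition (8 blocks): {q6,q10} | {q12} | {q7} | {q5} | {q11} | {q0,q2} | {q8} | {q4}.
State q2 belongs to the block {q0,q2}, which has 2 states.

2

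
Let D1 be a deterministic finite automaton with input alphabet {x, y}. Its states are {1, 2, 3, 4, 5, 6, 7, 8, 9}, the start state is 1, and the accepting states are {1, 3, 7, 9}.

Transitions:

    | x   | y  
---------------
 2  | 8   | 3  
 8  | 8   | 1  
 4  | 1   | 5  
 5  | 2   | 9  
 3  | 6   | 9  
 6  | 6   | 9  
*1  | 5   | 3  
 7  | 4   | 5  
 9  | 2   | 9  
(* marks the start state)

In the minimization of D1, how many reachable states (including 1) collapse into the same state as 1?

First remove the unreachable states {4,7}; 7 states remain.
P0 = {1,3,9} | {2,5,6,8}.
Stable partition: {1,3,9} | {2,5,6,8} — 2 equivalence classes.
The equivalence class containing 1 is {1,3,9}, of size 3.

3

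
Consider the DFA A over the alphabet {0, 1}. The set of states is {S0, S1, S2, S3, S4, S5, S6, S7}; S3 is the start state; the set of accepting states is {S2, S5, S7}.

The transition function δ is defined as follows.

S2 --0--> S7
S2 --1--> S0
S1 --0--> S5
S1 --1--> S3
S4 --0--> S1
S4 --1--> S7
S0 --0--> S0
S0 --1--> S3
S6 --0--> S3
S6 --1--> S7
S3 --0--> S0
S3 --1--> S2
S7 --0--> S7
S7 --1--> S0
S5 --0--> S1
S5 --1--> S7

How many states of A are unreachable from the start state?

4

BFS from S3 reaches {S0, S2, S3, S7}; the 4 state(s) S1, S4, S5, S6 are never visited.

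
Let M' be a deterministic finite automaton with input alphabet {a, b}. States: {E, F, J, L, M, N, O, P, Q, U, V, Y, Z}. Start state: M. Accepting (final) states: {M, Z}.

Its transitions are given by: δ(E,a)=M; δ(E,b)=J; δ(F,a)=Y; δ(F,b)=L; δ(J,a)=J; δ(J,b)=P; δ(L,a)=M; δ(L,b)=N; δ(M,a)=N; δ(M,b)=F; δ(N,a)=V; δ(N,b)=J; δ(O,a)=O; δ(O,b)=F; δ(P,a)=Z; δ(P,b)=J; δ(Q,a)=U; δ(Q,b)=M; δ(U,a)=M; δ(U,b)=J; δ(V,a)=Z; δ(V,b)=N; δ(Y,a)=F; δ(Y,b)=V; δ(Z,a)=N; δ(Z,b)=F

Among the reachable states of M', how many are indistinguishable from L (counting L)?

Reachable states from the start: {F,J,L,M,N,P,V,Y,Z}. Unreachable: {E,O,Q,U} — drop them.
Start with accepting vs non-accepting: {M,Z} | {F,J,L,N,P,V,Y}.
On input a, block {F,J,L,N,P,V,Y} splits into {F,J,N,Y} and {L,P,V}.
Refine {F,J,N,Y} on symbol a: members go to different blocks, giving {F,J,Y} and {N}.
Split {L,P,V} by δ(·,b) → {L,V} and {P}.
Split {F,J,Y} by δ(·,b) → {F,Y} and {J}.
The partition is now stable with 6 blocks: {M,Z} | {F,Y} | {L,V} | {N} | {P} | {J}.
State L belongs to the block {L,V}, which has 2 states.

2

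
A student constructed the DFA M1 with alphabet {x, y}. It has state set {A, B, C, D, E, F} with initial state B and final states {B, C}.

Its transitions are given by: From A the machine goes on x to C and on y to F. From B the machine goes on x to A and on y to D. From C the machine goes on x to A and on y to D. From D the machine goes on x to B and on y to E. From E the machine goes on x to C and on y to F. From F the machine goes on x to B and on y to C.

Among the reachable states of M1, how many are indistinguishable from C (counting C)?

2

Every state is reachable, so we keep all 6.
Initial partition by acceptance: {B,C} | {A,D,E,F}.
Refine {A,D,E,F} on symbol y: members go to different blocks, giving {A,D,E} and {F}.
Split {A,D,E} by δ(·,y) → {A,E} and {D}.
Stable partition: {B,C} | {A,E} | {F} | {D} — 4 equivalence classes.
State C belongs to the block {B,C}, which has 2 states.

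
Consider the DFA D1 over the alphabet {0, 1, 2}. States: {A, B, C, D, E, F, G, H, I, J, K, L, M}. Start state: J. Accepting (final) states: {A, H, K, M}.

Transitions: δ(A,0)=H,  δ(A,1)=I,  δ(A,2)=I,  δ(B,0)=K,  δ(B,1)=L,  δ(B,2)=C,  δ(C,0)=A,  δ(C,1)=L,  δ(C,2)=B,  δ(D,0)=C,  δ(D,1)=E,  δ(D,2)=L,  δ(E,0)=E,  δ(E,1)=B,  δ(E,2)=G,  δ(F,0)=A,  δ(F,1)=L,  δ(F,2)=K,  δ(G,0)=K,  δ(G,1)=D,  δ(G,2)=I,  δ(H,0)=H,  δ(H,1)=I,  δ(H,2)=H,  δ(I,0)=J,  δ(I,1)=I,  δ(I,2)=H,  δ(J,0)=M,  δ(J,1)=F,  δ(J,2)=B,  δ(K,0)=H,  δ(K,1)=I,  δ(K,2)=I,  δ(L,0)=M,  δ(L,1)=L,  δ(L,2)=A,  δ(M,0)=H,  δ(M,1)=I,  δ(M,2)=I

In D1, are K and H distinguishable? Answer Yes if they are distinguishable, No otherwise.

Yes

States {D,E,G} cannot be reached from the start state, so discard them.
Start with accepting vs non-accepting: {A,H,K,M} | {B,C,F,I,J,L}.
On input 2, block {A,H,K,M} splits into {A,K,M} and {H}.
On input 0, block {B,C,F,I,J,L} splits into {B,C,F,J,L} and {I}.
On input 2, block {B,C,F,J,L} splits into {B,C,J} and {F,L}.
The partition is now stable with 5 blocks: {A,K,M} | {B,C,J} | {H} | {I} | {F,L}.
K and H end up in different blocks, so they are distinguishable. For instance, the string '2' is accepted from only H.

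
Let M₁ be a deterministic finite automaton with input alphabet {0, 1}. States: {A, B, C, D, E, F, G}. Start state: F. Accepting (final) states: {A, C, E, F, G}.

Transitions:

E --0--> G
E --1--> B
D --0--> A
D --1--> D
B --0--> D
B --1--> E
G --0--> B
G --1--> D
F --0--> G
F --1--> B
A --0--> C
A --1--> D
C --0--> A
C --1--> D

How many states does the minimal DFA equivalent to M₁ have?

5

Initial partition by acceptance: {A,C,E,F,G} | {B,D}.
Split {A,C,E,F,G} by δ(·,0) → {A,C,E,F} and {G}.
Refine {A,C,E,F} on symbol 0: members go to different blocks, giving {A,C} and {E,F}.
Split {B,D} by δ(·,0) → {B} and {D}.
The partition is now stable with 5 blocks: {A,C} | {B} | {G} | {E,F} | {D}.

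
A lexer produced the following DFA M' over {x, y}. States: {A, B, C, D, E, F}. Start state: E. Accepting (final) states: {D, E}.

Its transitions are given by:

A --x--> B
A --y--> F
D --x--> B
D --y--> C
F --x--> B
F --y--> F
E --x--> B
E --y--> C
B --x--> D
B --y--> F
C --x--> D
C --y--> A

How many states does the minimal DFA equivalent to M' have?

3

Every state is reachable, so we keep all 6.
P0 = {D,E} | {A,B,C,F}.
On input x, block {A,B,C,F} splits into {A,F} and {B,C}.
Stable partition: {D,E} | {A,F} | {B,C} — 3 equivalence classes.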